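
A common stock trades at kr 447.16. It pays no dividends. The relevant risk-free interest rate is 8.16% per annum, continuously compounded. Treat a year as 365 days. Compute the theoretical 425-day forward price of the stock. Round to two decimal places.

kr 491.73

F = S·e^(rT) = 447.16 · e^(0.0816 × 425/365)
= 447.16 · e^0.095014 = 447.16 × 1.099674
F = kr 491.73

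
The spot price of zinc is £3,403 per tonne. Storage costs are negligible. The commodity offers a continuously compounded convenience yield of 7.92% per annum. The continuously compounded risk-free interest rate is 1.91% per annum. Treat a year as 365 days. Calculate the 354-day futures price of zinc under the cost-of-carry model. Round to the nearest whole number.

Net carry = r + u − y = 0.0191 + 0.0000 − 0.0792 = -0.0601
F = S·e^((r+u−y)T) = 3403 · e^(-0.0601 × 354/365) = 3403 · e^-0.058289
= 3403 × 0.943377 = £3,210 per tonne

£3,210 per tonne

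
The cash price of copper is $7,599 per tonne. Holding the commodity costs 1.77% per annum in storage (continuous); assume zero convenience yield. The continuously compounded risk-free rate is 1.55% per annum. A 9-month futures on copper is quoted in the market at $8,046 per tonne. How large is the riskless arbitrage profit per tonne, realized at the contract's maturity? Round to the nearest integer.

$255 per tonne

Fair futures: F* = S·e^(carry·T), with carry = (r + u) = 0.0155 + 0.0177 = 0.0332
F* = 7599 · e^(0.0332 × 9/12) = 7599 · e^0.024900 = 7599 × 1.025213 = $7790.5936
Market $8046 > fair $7790.5936: forward overpriced → cash-and-carry (buy spot, short the forward).
At maturity, profit = |F_mkt − F*| = |8046 − 7790.5936| = $255 per tonne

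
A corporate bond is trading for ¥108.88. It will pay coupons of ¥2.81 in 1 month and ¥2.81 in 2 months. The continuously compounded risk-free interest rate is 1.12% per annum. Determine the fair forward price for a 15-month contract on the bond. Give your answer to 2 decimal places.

¥104.72

PV(coupons) I = 2.81·e^(−0.0112·1/12) + 2.81·e^(−0.0112·2/12)
I = 2.8074 + 2.8048 = 5.6122
F = (S − I)·e^(rT) = (108.88 − 5.6122) · e^(0.0112·15/12)
= 103.2678 · e^0.014000 = 103.2678 × 1.014098 = ¥104.72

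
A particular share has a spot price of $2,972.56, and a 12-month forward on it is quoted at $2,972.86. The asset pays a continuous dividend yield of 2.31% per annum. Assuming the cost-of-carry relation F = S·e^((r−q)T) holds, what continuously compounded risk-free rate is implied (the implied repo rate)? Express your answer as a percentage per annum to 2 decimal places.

From F = S·e^((r−q)T): (r − q) = ln(F/S)/T
ln(2972.86/2972.56) = ln(1.000101) = 0.000101
(r − q) = 0.000101 / (12/12) = 0.000101
r = ln(F/S)/T + q = 0.000101 + 0.0231 = 0.023201
r = 2.32%

2.32%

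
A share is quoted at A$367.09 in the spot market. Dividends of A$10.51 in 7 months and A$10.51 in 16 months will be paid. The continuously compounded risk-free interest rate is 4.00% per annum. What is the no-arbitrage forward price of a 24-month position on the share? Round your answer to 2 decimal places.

A$375.75

PV(dividends) I = 10.51·e^(−0.0400·7/12) + 10.51·e^(−0.0400·16/12)
I = 10.2676 + 9.9642 = 20.2318
F = (S − I)·e^(rT) = (367.09 − 20.2318) · e^(0.0400·24/12)
= 346.8582 · e^0.080000 = 346.8582 × 1.083287 = A$375.75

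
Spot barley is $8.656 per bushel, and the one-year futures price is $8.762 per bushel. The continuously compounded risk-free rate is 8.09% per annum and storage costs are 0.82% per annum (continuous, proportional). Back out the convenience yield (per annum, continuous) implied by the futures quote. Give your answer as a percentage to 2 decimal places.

7.69%

F = S·e^((r+u−y)T) ⇒ (r+u−y) = ln(F/S)/T
ln(8.762/8.656) = 0.012171; /T ⇒ 0.012171
y = r + u − ln(F/S)/T = 0.0809 + 0.0082 − 0.012171 = 0.076929
y = 7.69%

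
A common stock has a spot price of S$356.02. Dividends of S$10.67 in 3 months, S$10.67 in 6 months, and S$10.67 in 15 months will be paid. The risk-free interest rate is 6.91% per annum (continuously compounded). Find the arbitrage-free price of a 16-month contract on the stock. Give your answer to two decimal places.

S$356.85

PV(dividends) I = 10.67·e^(−0.0691·3/12) + 10.67·e^(−0.0691·6/12) + 10.67·e^(−0.0691·15/12)
I = 10.4873 + 10.3076 + 9.7871 = 30.5820
F = (S − I)·e^(rT) = (356.02 − 30.5820) · e^(0.0691·16/12)
= 325.4380 · e^0.092133 = 325.4380 × 1.096511 = S$356.85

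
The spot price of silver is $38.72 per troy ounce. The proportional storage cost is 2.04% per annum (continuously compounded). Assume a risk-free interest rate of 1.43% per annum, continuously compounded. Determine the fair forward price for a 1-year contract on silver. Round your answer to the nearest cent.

Net carry = r + u − y = 0.0143 + 0.0204 − 0.0000 = 0.0347
F = S·e^((r+u−y)T) = 38.72 · e^(0.0347 × 1) = 38.72 · e^0.034700
= 38.72 × 1.035309 = $40.09 per troy ounce

$40.09 per troy ounce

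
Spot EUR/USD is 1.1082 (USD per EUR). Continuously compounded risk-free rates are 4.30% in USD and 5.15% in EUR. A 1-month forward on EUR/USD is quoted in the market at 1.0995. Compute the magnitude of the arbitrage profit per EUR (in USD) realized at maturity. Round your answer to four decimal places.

Fair forward: F* = S·e^(carry·T), with carry = (r_USD − r_EUR) = 0.0430 − 0.0515 = -0.0085
F* = 1.1082 · e^(-0.0085 × 1/12) = 1.1082 · e^-0.000708 = 1.1082 × 0.999292 = 1.1074
Market 1.0995 < fair 1.1074: forward underpriced → reverse cash-and-carry (short spot, go long the forward).
At maturity, profit = |F_mkt − F*| = |1.0995 − 1.1074| = 0.0079 per EUR (in USD)

0.0079 per EUR (in USD)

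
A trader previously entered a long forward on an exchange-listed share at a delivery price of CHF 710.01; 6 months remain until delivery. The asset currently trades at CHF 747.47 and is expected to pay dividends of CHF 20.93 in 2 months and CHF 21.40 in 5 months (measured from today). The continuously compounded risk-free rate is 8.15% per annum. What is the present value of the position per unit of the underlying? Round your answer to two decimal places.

PV(remaining dividends) I = 20.93·e^(−0.0815·2/12) + 21.40·e^(−0.0815·5/12) = 41.3331
Current forward F = (S − I)·e^(rT) = (747.47 − 41.3331)·e^(0.0815·6/12) = 706.1369 × 1.041592 = 735.5065
Value (long) = (F − K)·e^(−rT) = (735.5065 − 710.01) × 0.960069 = 24.4784
Value = CHF 24.48

CHF 24.48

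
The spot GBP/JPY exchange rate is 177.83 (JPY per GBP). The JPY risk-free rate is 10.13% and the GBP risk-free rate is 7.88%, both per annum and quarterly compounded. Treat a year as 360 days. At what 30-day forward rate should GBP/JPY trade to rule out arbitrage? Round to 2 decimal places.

By covered interest parity, F = S · (1+r_JPY/4)^(4T) / (1+r_GBP/4)^(4T)
= 177.83 × 1.008371 / 1.006524 = 177.83 × 1.001835
F = 178.16 JPY per GBP

178.16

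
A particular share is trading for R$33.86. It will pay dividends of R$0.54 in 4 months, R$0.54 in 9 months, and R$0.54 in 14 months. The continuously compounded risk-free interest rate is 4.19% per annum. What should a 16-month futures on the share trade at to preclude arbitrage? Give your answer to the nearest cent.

PV(dividends) I = 0.54·e^(−0.0419·4/12) + 0.54·e^(−0.0419·9/12) + 0.54·e^(−0.0419·14/12)
I = 0.5325 + 0.5233 + 0.5142 = 1.5700
F = (S − I)·e^(rT) = (33.86 − 1.5700) · e^(0.0419·16/12)
= 32.2900 · e^0.055867 = 32.2900 × 1.057457 = R$34.15

R$34.15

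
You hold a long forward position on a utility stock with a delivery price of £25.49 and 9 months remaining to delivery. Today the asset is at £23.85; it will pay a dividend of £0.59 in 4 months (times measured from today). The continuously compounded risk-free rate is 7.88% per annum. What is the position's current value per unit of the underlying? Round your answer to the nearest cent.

-£0.75

PV(remaining dividends) I = 0.59·e^(−0.0788·4/12) = 0.5747
Current forward F = (S − I)·e^(rT) = (23.85 − 0.5747)·e^(0.0788·9/12) = 23.2753 × 1.060881 = 24.6923
Value (long) = (F − K)·e^(−rT) = (24.6923 − 25.49) × 0.942613 = -0.7519
Value = -£0.75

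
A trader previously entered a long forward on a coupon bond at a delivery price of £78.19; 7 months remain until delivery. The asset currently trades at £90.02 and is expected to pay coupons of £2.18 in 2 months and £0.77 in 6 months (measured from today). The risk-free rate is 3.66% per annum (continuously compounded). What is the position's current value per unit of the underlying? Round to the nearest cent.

PV(remaining coupons) I = 2.18·e^(−0.0366·2/12) + 0.77·e^(−0.0366·6/12) = 2.9228
Current forward F = (S − I)·e^(rT) = (90.02 − 2.9228)·e^(0.0366·7/12) = 87.0972 × 1.021580 = 88.9768
Value (long) = (F − K)·e^(−rT) = (88.9768 − 78.19) × 0.978876 = 10.5589
Value = £10.56

£10.56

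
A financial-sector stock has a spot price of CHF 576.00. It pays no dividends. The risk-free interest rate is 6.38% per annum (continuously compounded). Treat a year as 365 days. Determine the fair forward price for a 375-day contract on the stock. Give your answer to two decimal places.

CHF 615.02

F = S·e^(rT) = 576.00 · e^(0.0638 × 375/365)
= 576.00 · e^0.065548 = 576.00 × 1.067744
F = CHF 615.02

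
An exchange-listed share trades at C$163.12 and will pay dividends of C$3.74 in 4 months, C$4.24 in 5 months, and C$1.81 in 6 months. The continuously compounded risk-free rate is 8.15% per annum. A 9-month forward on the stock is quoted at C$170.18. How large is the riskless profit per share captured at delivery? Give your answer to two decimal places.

C$6.85 per share

PV(dividends) I = 3.74·e^(−0.0815·4/12) + 4.24·e^(−0.0815·5/12) + 1.81·e^(−0.0815·6/12) = 9.4759
Fair forward F* = (S − I)·e^(rT) = (163.12 − 9.4759)·e^0.061125 = 153.6441 × 1.063032 = 163.3286
Market C$170.18 > fair 163.3286: forward overpriced → cash-and-carry (borrow at r, buy the stock and collect the dividends, short the forward).
Profit at T = |F_mkt − F*| = |170.18 − 163.3286| = C$6.85 per share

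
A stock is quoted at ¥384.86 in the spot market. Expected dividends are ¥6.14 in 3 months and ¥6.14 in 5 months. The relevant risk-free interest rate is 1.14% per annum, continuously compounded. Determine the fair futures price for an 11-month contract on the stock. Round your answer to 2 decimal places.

¥376.54

PV(dividends) I = 6.14·e^(−0.0114·3/12) + 6.14·e^(−0.0114·5/12)
I = 6.1225 + 6.1109 = 12.2334
F = (S − I)·e^(rT) = (384.86 − 12.2334) · e^(0.0114·11/12)
= 372.6266 · e^0.010450 = 372.6266 × 1.010505 = ¥376.54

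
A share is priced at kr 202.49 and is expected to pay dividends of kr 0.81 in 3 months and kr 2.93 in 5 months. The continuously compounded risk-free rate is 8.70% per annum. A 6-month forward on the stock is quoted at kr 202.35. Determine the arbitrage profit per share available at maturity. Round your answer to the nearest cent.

PV(dividends) I = 0.81·e^(−0.0870·3/12) + 2.93·e^(−0.0870·5/12) = 3.6183
Fair forward F* = (S − I)·e^(rT) = (202.49 − 3.6183)·e^0.043500 = 198.8717 × 1.044460 = 207.7135
Market kr 202.35 < fair 207.7135: forward underpriced → reverse cash-and-carry (short the stock, invest proceeds at r, pay the dividends, go long the forward).
Profit at T = |F_mkt − F*| = |202.35 − 207.7135| = kr 5.36 per share

kr 5.36 per share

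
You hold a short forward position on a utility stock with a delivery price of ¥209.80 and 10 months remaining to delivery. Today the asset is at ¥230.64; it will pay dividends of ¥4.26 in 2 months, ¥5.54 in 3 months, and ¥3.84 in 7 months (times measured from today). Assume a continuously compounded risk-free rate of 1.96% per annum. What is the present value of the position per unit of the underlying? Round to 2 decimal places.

PV(remaining dividends) I = 4.26·e^(−0.0196·2/12) + 5.54·e^(−0.0196·3/12) + 3.84·e^(−0.0196·7/12) = 13.5554
Current forward F = (S − I)·e^(rT) = (230.64 − 13.5554)·e^(0.0196·10/12) = 217.0846 × 1.016467 = 220.6593
Value (long) = (F − K)·e^(−rT) = (220.6593 − 209.80) × 0.983799 = 10.6834
Short position value = −(long value) = -¥10.68

-¥10.68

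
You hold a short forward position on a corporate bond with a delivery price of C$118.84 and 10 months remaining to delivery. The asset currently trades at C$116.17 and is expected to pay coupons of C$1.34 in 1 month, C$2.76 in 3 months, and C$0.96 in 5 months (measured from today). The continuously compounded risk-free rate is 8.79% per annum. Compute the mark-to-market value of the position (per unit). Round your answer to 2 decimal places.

-C$0.77

PV(remaining coupons) I = 1.34·e^(−0.0879·1/12) + 2.76·e^(−0.0879·3/12) + 0.96·e^(−0.0879·5/12) = 4.9557
Current forward F = (S − I)·e^(rT) = (116.17 − 4.9557)·e^(0.0879·10/12) = 111.2143 × 1.076000 = 119.6666
Value (long) = (F − K)·e^(−rT) = (119.6666 − 118.84) × 0.929368 = 0.7682
Short position value = −(long value) = -C$0.77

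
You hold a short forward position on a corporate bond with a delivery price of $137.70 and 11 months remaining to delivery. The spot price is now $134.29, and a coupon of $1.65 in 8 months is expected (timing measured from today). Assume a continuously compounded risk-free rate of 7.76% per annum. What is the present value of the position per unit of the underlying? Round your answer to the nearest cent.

PV(remaining coupons) I = 1.65·e^(−0.0776·8/12) = 1.5668
Current forward F = (S − I)·e^(rT) = (134.29 − 1.5668)·e^(0.0776·11/12) = 132.7232 × 1.073724 = 142.5081
Value (long) = (F − K)·e^(−rT) = (142.5081 − 137.70) × 0.931338 = 4.4780
Short position value = −(long value) = -$4.48

-$4.48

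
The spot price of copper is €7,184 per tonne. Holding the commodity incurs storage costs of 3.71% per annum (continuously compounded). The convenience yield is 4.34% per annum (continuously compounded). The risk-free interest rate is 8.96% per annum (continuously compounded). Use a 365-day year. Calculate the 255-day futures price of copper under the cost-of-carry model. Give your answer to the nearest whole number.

Net carry = r + u − y = 0.0896 + 0.0371 − 0.0434 = 0.0833
F = S·e^((r+u−y)T) = 7184 · e^(0.0833 × 255/365) = 7184 · e^0.058196
= 7184 × 1.059923 = €7,614 per tonne

€7,614 per tonne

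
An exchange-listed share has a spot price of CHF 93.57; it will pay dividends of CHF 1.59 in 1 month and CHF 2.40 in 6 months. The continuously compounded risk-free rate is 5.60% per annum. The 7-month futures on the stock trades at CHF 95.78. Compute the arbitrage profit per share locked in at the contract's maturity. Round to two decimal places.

CHF 3.15 per share

PV(dividends) I = 1.59·e^(−0.0560·1/12) + 2.40·e^(−0.0560·6/12) = 3.9163
Fair futures F* = (S − I)·e^(rT) = (93.57 − 3.9163)·e^0.032667 = 89.6537 × 1.033206 = 92.6307
Market CHF 95.78 > fair 92.6307: forward overpriced → cash-and-carry (borrow at r, buy the stock and collect the dividends, short the forward).
Profit at T = |F_mkt − F*| = |95.78 − 92.6307| = CHF 3.15 per share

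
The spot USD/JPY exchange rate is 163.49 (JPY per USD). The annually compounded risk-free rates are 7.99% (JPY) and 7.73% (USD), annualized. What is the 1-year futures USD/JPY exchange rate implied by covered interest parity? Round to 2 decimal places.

By covered interest parity, F = S · (1+r_JPY)^T / (1+r_USD)^T
= 163.49 × 1.079900 / 1.077300 = 163.49 × 1.002413
F = 163.88 JPY per USD

163.88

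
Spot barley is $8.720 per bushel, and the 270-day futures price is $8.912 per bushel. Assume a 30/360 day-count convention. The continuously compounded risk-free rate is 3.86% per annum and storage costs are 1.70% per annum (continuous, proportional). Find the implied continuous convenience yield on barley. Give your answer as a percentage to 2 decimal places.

2.66%

F = S·e^((r+u−y)T) ⇒ (r+u−y) = ln(F/S)/T
ln(8.912/8.720) = 0.021779; /T ⇒ 0.029039
y = r + u − ln(F/S)/T = 0.0386 + 0.0170 − 0.029039 = 0.026561
y = 2.66%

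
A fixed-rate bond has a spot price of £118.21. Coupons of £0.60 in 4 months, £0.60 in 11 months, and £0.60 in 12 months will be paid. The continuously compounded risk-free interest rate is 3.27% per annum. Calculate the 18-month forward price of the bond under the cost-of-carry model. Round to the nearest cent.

PV(coupons) I = 0.60·e^(−0.0327·4/12) + 0.60·e^(−0.0327·11/12) + 0.60·e^(−0.0327·12/12)
I = 0.5935 + 0.5823 + 0.5807 = 1.7565
F = (S − I)·e^(rT) = (118.21 − 1.7565) · e^(0.0327·18/12)
= 116.4535 · e^0.049050 = 116.4535 × 1.050273 = £122.31

£122.31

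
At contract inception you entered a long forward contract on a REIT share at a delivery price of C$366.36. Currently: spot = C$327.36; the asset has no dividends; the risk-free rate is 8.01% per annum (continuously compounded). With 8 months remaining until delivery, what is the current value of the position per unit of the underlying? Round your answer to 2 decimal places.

Current fair forward for the remaining 8 months: F = S·e^(r·T), r = 0.0801
F = 327.36 · e^(0.0801 × 8/12) = 327.36 × 1.054852 = 345.3164
Value of long forward = (F − K)·e^(−rT) = (345.3164 − 366.36) · e^(−0.0801·8/12)
= -21.0436 × 0.948001 = -19.95

-C$19.95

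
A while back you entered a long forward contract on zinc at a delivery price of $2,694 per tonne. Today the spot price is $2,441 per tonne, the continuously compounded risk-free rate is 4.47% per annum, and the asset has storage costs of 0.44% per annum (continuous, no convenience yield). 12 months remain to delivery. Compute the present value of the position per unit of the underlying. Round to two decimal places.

Current fair forward for the remaining 12 months: F = S·e^((r + u)·T), (r + u) = 0.0447 + 0.0044 = 0.0491
F = 2441 · e^(0.0491 × 12/12) = 2441 × 1.05032538 = 2563.8443
Value of long forward = (F − K)·e^(−rT) = (2563.8443 − 2694) · e^(−0.0447·12/12)
= -130.1557 × 0.95628432 = -124.47

-$124.47 per tonne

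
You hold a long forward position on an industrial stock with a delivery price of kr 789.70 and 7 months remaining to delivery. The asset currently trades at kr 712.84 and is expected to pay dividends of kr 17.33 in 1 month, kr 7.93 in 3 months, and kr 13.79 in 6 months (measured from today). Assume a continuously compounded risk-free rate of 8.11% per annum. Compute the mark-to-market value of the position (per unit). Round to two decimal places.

-kr 78.60

PV(remaining dividends) I = 17.33·e^(−0.0811·1/12) + 7.93·e^(−0.0811·3/12) + 13.79·e^(−0.0811·6/12) = 38.2261
Current forward F = (S − I)·e^(rT) = (712.84 − 38.2261)·e^(0.0811·7/12) = 674.6139 × 1.048445 = 707.2956
Value (long) = (F − K)·e^(−rT) = (707.2956 − 789.70) × 0.953793 = -78.5967
Value = -kr 78.60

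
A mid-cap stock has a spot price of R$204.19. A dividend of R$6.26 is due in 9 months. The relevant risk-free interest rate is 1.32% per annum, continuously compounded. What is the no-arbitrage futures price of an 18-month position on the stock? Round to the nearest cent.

PV(dividends) I = 6.26·e^(−0.0132·9/12)
I = 6.1983
F = (S − I)·e^(rT) = (204.19 − 6.1983) · e^(0.0132·18/12)
= 197.9917 · e^0.019800 = 197.9917 × 1.019997 = R$201.95

R$201.95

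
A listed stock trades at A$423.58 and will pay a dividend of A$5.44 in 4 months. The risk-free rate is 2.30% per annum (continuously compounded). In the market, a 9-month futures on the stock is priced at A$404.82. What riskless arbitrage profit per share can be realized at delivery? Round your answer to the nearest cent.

A$20.64 per share

PV(dividends) I = 5.44·e^(−0.0230·4/12) = 5.3985
Fair futures F* = (S − I)·e^(rT) = (423.58 − 5.3985)·e^0.017250 = 418.1815 × 1.017400 = 425.4579
Market A$404.82 < fair 425.4579: forward underpriced → reverse cash-and-carry (short the stock, invest proceeds at r, pay the dividends, go long the forward).
Profit at T = |F_mkt − F*| = |404.82 − 425.4579| = A$20.64 per share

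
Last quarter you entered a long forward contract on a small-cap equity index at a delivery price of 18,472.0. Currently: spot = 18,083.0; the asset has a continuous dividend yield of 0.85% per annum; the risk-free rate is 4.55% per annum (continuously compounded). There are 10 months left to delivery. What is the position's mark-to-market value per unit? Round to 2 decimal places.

Current fair forward for the remaining 10 months: F = S·e^((r − q)·T), (r − q) = 0.0455 − 0.0085 = 0.0370
F = 18083.0 · e^(0.0370 × 10/12) = 18083.0 × 1.03131360 = 18649.2438
Value of long forward = (F − K)·e^(−rT) = (18649.2438 − 18472.0) · e^(−0.0455·10/12)
= 177.2438 × 0.96279317 = 170.65

170.65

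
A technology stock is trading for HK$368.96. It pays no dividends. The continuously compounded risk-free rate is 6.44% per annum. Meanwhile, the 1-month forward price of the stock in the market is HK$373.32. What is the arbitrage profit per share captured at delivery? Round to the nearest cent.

HK$2.37 per share

Fair forward: F* = S·e^(carry·T), with carry = r = 0.0644
F* = 368.96 · e^(0.0644 × 1/12) = 368.96 · e^0.005367 = 368.96 × 1.005381 = HK$370.9454
Market HK$373.32 > fair HK$370.9454: forward overpriced → cash-and-carry (buy spot, short the forward).
At maturity, profit = |F_mkt − F*| = |373.32 − 370.9454| = HK$2.37 per share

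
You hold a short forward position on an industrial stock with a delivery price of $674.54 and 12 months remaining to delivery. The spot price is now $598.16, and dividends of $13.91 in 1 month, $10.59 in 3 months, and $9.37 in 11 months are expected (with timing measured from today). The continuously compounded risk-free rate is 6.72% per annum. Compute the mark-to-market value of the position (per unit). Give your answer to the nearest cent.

PV(remaining dividends) I = 13.91·e^(−0.0672·1/12) + 10.59·e^(−0.0672·3/12) + 9.37·e^(−0.0672·11/12) = 33.0561
Current forward F = (S − I)·e^(rT) = (598.16 − 33.0561)·e^(0.0672·12/12) = 565.1039 × 1.069509 = 604.3837
Value (long) = (F − K)·e^(−rT) = (604.3837 − 674.54) × 0.935008 = -65.5967
Short position value = −(long value) = $65.60

$65.60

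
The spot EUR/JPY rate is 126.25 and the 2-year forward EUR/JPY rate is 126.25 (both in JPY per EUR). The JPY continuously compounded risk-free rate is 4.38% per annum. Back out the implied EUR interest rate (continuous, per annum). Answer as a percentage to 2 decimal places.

4.38%

F = S·e^((r_JPY − r_EUR)T) ⇒ r_EUR = r_JPY − ln(F/S)/T
ln(126.25/126.25) = 0.000000; /(2) = 0.000000
r_EUR = 0.0438 + 0.000000 = 0.043800
r_EUR = 4.38%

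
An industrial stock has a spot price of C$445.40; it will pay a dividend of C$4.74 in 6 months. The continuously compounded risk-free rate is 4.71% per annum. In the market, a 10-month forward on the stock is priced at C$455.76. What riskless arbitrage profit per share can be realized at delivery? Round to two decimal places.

PV(dividends) I = 4.74·e^(−0.0471·6/12) = 4.6297
Fair forward F* = (S − I)·e^(rT) = (445.40 − 4.6297)·e^0.039250 = 440.7703 × 1.040030 = 458.4143
Market C$455.76 < fair 458.4143: forward underpriced → reverse cash-and-carry (short the stock, invest proceeds at r, pay the dividends, go long the forward).
Profit at T = |F_mkt − F*| = |455.76 − 458.4143| = C$2.65 per share

C$2.65 per share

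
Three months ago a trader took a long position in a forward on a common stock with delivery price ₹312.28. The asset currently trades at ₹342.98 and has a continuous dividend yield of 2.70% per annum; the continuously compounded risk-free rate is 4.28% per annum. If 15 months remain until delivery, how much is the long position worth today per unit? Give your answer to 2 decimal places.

₹35.59

Current fair forward for the remaining 15 months: F = S·e^((r − q)·T), (r − q) = 0.0428 − 0.0270 = 0.0158
F = 342.98 · e^(0.0158 × 15/12) = 342.98 × 1.019946 = 349.8211
Value of long forward = (F − K)·e^(−rT) = (349.8211 − 312.28) · e^(−0.0428·15/12)
= 37.5411 × 0.947906 = 35.59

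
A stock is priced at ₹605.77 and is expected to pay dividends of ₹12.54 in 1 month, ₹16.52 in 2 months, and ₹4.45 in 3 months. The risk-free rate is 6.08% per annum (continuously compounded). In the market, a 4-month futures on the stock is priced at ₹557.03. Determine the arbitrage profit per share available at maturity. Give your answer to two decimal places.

PV(dividends) I = 12.54·e^(−0.0608·1/12) + 16.52·e^(−0.0608·2/12) + 4.45·e^(−0.0608·3/12) = 33.2129
Fair futures F* = (S − I)·e^(rT) = (605.77 − 33.2129)·e^0.020267 = 572.5571 × 1.020474 = 584.2796
Market ₹557.03 < fair 584.2796: forward underpriced → reverse cash-and-carry (short the stock, invest proceeds at r, pay the dividends, go long the forward).
Profit at T = |F_mkt − F*| = |557.03 − 584.2796| = ₹27.25 per share

₹27.25 per share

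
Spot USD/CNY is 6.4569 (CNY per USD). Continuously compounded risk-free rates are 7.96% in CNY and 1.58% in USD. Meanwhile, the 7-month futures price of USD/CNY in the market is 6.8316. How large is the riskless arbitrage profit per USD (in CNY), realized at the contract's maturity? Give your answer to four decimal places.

Fair futures: F* = S·e^(carry·T), with carry = (r_CNY − r_USD) = 0.0796 − 0.0158 = 0.0638
F* = 6.4569 · e^(0.0638 × 7/12) = 6.4569 · e^0.037217 = 6.4569 × 1.037918 = 6.7017
Market 6.8316 > fair 6.7017: forward overpriced → cash-and-carry (buy spot, short the forward).
At maturity, profit = |F_mkt − F*| = |6.8316 − 6.7017| = 0.1299 per USD (in CNY)

0.1299 per USD (in CNY)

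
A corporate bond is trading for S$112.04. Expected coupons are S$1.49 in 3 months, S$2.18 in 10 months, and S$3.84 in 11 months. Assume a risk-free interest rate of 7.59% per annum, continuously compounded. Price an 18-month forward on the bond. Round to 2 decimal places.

S$117.60

PV(coupons) I = 1.49·e^(−0.0759·3/12) + 2.18·e^(−0.0759·10/12) + 3.84·e^(−0.0759·11/12)
I = 1.4620 + 2.0464 + 3.5819 = 7.0903
F = (S − I)·e^(rT) = (112.04 − 7.0903) · e^(0.0759·18/12)
= 104.9497 · e^0.113850 = 104.9497 × 1.120584 = S$117.60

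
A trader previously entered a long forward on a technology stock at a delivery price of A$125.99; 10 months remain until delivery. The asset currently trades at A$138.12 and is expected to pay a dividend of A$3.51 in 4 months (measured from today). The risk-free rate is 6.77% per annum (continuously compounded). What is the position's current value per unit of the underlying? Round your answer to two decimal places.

A$15.61

PV(remaining dividends) I = 3.51·e^(−0.0677·4/12) = 3.4317
Current forward F = (S − I)·e^(rT) = (138.12 − 3.4317)·e^(0.0677·10/12) = 134.6883 × 1.058038 = 142.5053
Value (long) = (F − K)·e^(−rT) = (142.5053 − 125.99) × 0.945145 = 15.6094
Value = A$15.61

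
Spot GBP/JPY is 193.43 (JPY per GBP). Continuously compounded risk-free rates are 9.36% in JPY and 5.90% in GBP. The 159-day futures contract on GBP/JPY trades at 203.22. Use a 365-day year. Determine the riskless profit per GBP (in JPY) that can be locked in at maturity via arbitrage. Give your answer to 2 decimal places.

Fair futures: F* = S·e^(carry·T), with carry = (r_JPY − r_GBP) = 0.0936 − 0.0590 = 0.0346
F* = 193.43 · e^(0.0346 × 159/365) = 193.43 · e^0.015072 = 193.43 × 1.015186 = 196.3674
Market 203.22 > fair 196.3674: forward overpriced → cash-and-carry (buy spot, short the forward).
At maturity, profit = |F_mkt − F*| = |203.22 − 196.3674| = 6.85 per GBP (in JPY)

6.85 per GBP (in JPY)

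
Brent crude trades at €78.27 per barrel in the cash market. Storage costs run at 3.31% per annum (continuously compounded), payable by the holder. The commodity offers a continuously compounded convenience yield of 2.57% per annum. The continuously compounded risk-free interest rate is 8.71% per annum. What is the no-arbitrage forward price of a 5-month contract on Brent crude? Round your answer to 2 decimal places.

€81.41 per barrel

Net carry = r + u − y = 0.0871 + 0.0331 − 0.0257 = 0.0945
F = S·e^((r+u−y)T) = 78.27 · e^(0.0945 × 5/12) = 78.27 · e^0.039375
= 78.27 × 1.040160 = €81.41 per barrel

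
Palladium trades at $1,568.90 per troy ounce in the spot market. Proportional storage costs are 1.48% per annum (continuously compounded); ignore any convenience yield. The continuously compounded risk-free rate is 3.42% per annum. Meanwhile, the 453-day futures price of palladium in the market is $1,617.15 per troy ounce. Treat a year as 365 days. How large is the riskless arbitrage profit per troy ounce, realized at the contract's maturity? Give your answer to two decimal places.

Fair futures: F* = S·e^(carry·T), with carry = (r + u) = 0.0342 + 0.0148 = 0.0490
F* = 1568.90 · e^(0.0490 × 453/365) = 1568.90 · e^0.06081370 = 1568.90 × 1.06270091 = $1667.2715
Market $1617.15 < fair $1667.2715: forward underpriced → reverse cash-and-carry (short spot, go long the forward).
At maturity, profit = |F_mkt − F*| = |1617.15 − 1667.2715| = $50.12 per troy ounce

$50.12 per troy ounce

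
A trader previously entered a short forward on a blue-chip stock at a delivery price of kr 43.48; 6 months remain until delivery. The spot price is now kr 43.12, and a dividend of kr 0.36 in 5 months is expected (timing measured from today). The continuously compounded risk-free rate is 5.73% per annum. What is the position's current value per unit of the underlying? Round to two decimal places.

-kr 0.52

PV(remaining dividends) I = 0.36·e^(−0.0573·5/12) = 0.3515
Current forward F = (S − I)·e^(rT) = (43.12 − 0.3515)·e^(0.0573·6/12) = 42.7685 × 1.029064 = 44.0115
Value (long) = (F − K)·e^(−rT) = (44.0115 − 43.48) × 0.971757 = 0.5165
Short position value = −(long value) = -kr 0.52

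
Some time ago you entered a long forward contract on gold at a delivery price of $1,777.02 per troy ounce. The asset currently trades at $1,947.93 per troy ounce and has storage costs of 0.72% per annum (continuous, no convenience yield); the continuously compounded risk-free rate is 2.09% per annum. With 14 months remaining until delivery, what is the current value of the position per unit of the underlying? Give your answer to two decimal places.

Current fair forward for the remaining 14 months: F = S·e^((r + u)·T), (r + u) = 0.0209 + 0.0072 = 0.0281
F = 1947.93 · e^(0.0281 × 14/12) = 1947.93 × 1.03332663 = 2012.8479
Value of long forward = (F − K)·e^(−rT) = (2012.8479 − 1777.02) · e^(−0.0209·14/12)
= 235.8279 × 0.97591154 = 230.15

$230.15 per troy ounce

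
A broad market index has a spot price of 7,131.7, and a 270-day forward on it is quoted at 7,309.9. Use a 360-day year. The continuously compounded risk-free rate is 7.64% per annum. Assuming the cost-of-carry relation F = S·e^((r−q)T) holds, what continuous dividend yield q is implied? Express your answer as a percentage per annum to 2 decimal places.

4.35%

From F = S·e^((r−q)T): (r − q) = ln(F/S)/T
ln(7309.9/7131.7) = ln(1.024987) = 0.024680
(r − q) = 0.024680 / (270/360) = 0.032907
q = r − ln(F/S)/T = 0.0764 − 0.032907 = 0.043493
q = 4.35%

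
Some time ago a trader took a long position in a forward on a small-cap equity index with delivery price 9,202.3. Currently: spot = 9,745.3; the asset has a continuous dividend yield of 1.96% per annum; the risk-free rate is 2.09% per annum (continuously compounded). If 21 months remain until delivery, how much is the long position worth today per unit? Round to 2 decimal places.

544.90

Current fair forward for the remaining 21 months: F = S·e^((r − q)·T), (r − q) = 0.0209 − 0.0196 = 0.0013
F = 9745.3 · e^(0.0013 × 21/12) = 9745.3 × 1.00227759 = 9767.4958
Value of long forward = (F − K)·e^(−rT) = (9767.4958 − 9202.3) · e^(−0.0209·21/12)
= 565.1958 × 0.96408578 = 544.90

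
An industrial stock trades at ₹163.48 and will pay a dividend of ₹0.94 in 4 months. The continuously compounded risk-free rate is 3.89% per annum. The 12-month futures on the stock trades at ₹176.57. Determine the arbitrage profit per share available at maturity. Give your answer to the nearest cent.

₹7.57 per share

PV(dividends) I = 0.94·e^(−0.0389·4/12) = 0.9279
Fair futures F* = (S − I)·e^(rT) = (163.48 − 0.9279)·e^0.038900 = 162.5521 × 1.039667 = 169.0001
Market ₹176.57 > fair 169.0001: forward overpriced → cash-and-carry (borrow at r, buy the stock and collect the dividends, short the forward).
Profit at T = |F_mkt − F*| = |176.57 − 169.0001| = ₹7.57 per share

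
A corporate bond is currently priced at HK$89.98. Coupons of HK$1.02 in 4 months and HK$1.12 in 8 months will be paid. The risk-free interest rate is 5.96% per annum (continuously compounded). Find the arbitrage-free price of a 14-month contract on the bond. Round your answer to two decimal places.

PV(coupons) I = 1.02·e^(−0.0596·4/12) + 1.12·e^(−0.0596·8/12)
I = 0.9999 + 1.0764 = 2.0763
F = (S − I)·e^(rT) = (89.98 − 2.0763) · e^(0.0596·14/12)
= 87.9037 · e^0.069533 = 87.9037 × 1.072007 = HK$94.23

HK$94.23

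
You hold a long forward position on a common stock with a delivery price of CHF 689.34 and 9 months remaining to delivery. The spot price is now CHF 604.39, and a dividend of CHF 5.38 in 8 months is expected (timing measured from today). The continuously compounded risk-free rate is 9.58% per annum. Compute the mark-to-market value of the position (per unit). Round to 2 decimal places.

-CHF 42.21

PV(remaining dividends) I = 5.38·e^(−0.0958·8/12) = 5.0471
Current forward F = (S − I)·e^(rT) = (604.39 − 5.0471)·e^(0.0958·9/12) = 599.3429 × 1.074494 = 643.9903
Value (long) = (F − K)·e^(−rT) = (643.9903 − 689.34) × 0.930670 = -42.2056
Value = -CHF 42.21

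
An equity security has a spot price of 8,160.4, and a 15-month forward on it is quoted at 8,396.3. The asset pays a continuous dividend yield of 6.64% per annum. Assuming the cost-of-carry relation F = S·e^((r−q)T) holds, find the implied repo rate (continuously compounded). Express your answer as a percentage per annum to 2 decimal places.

From F = S·e^((r−q)T): (r − q) = ln(F/S)/T
ln(8396.3/8160.4) = ln(1.028908) = 0.028498
(r − q) = 0.028498 / (15/12) = 0.022798
r = ln(F/S)/T + q = 0.022798 + 0.0664 = 0.089198
r = 8.92%

8.92%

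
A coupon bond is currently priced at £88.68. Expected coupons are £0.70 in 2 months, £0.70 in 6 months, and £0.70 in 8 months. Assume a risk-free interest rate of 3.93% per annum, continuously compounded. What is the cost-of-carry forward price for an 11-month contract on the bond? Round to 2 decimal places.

£89.79

PV(coupons) I = 0.70·e^(−0.0393·2/12) + 0.70·e^(−0.0393·6/12) + 0.70·e^(−0.0393·8/12)
I = 0.6954 + 0.6864 + 0.6819 = 2.0637
F = (S − I)·e^(rT) = (88.68 − 2.0637) · e^(0.0393·11/12)
= 86.6163 · e^0.036025 = 86.6163 × 1.036682 = £89.79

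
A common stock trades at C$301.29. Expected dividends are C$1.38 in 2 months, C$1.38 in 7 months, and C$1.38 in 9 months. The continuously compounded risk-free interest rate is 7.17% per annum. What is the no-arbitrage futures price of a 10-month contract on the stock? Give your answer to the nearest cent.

PV(dividends) I = 1.38·e^(−0.0717·2/12) + 1.38·e^(−0.0717·7/12) + 1.38·e^(−0.0717·9/12)
I = 1.3636 + 1.3235 + 1.3078 = 3.9949
F = (S − I)·e^(rT) = (301.29 − 3.9949) · e^(0.0717·10/12)
= 297.2951 · e^0.059750 = 297.2951 × 1.061571 = C$315.60

C$315.60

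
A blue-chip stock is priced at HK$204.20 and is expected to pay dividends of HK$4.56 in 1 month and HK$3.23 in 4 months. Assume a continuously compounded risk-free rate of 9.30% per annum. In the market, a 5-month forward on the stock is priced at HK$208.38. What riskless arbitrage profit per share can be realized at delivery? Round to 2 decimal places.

PV(dividends) I = 4.56·e^(−0.0930·1/12) + 3.23·e^(−0.0930·4/12) = 7.6562
Fair forward F* = (S − I)·e^(rT) = (204.20 − 7.6562)·e^0.038750 = 196.5438 × 1.039511 = 204.3094
Market HK$208.38 > fair 204.3094: forward overpriced → cash-and-carry (borrow at r, buy the stock and collect the dividends, short the forward).
Profit at T = |F_mkt − F*| = |208.38 − 204.3094| = HK$4.07 per share

HK$4.07 per share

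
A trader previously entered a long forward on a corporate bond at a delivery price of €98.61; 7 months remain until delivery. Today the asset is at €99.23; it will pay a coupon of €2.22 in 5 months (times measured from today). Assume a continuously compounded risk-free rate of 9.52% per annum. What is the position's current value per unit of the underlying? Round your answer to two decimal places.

€3.81

PV(remaining coupons) I = 2.22·e^(−0.0952·5/12) = 2.1337
Current forward F = (S − I)·e^(rT) = (99.23 − 2.1337)·e^(0.0952·7/12) = 97.0963 × 1.057104 = 102.6409
Value (long) = (F − K)·e^(−rT) = (102.6409 − 98.61) × 0.945980 = 3.8132
Value = €3.81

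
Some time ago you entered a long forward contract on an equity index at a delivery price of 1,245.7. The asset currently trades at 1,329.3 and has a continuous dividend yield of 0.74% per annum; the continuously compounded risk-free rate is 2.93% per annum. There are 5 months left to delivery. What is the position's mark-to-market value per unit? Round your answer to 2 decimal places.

Current fair forward for the remaining 5 months: F = S·e^((r − q)·T), (r − q) = 0.0293 − 0.0074 = 0.0219
F = 1329.3 · e^(0.0219 × 5/12) = 1329.3 × 1.00916676 = 1341.4854
Value of long forward = (F − K)·e^(−rT) = (1341.4854 − 1245.7) · e^(−0.0293·5/12)
= 95.7854 × 0.98786589 = 94.62

94.62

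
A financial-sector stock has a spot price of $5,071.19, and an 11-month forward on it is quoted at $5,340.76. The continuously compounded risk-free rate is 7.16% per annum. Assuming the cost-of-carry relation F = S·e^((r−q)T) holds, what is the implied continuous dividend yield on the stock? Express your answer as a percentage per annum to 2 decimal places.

From F = S·e^((r−q)T): (r − q) = ln(F/S)/T
ln(5340.76/5071.19) = ln(1.053157) = 0.051792
(r − q) = 0.051792 / (11/12) = 0.056500
q = r − ln(F/S)/T = 0.0716 − 0.056500 = 0.015100
q = 1.51%

1.51%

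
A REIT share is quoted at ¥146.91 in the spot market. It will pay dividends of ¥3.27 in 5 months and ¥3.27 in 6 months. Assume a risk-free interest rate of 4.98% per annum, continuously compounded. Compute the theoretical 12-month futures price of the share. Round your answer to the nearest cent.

¥147.69

PV(dividends) I = 3.27·e^(−0.0498·5/12) + 3.27·e^(−0.0498·6/12)
I = 3.2028 + 3.1896 = 6.3924
F = (S − I)·e^(rT) = (146.91 − 6.3924) · e^(0.0498·12/12)
= 140.5176 · e^0.049800 = 140.5176 × 1.051061 = ¥147.69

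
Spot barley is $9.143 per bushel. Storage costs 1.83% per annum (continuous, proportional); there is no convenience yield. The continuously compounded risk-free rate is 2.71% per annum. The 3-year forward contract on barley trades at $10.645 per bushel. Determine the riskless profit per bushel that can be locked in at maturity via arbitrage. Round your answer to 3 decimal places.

$0.168 per bushel

Fair forward: F* = S·e^(carry·T), with carry = (r + u) = 0.0271 + 0.0183 = 0.0454
F* = 9.143 · e^(0.0454 × 3) = 9.143 · e^0.136200 = 9.143 × 1.145911 = $10.4771
Market $10.645 > fair $10.4771: forward overpriced → cash-and-carry (buy spot, short the forward).
At maturity, profit = |F_mkt − F*| = |10.645 − 10.4771| = $0.168 per bushel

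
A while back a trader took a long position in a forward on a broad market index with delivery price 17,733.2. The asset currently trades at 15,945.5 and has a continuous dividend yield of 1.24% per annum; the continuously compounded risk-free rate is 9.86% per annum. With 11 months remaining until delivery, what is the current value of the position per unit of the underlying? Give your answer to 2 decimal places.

-435.43

Current fair forward for the remaining 11 months: F = S·e^((r − q)·T), (r − q) = 0.0986 − 0.0124 = 0.0862
F = 15945.5 · e^(0.0862 × 11/12) = 15945.5 × 1.08222236 = 17256.5766
Value of long forward = (F − K)·e^(−rT) = (17256.5766 − 17733.2) · e^(−0.0986·11/12)
= -476.6234 × 0.91358091 = -435.43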